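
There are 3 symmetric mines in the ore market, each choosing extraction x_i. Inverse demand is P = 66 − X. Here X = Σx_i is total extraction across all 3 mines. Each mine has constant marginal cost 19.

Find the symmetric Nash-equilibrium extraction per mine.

A representative mine's profit is π_i = x_i(66 − X) − 19x_i, with X = x_i + Σ_{j≠i} x_j.
First-order condition: 47 − 2x_i − Σ_{j≠i} x_j = 0.
In a symmetric equilibrium every mine chooses the same x, so Σ_{j≠i} x_j = 2x. The condition becomes 47 − 4x = 0, giving x = 47/4 = 11.75.

11.75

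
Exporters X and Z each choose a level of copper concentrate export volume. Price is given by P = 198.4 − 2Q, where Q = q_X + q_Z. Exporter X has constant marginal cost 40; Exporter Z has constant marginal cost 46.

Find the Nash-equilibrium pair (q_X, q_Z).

Exporter X's profit: π = q_X(198.4 − 2(q_X + q_Z)) − 40q_X.
∂π/∂q_X = 158.4 − 4q_X − 2q_Z = 0, so q_X = 39.6 − 0.5q_Z.
By the same steps for Z: q_Z = 38.1 − 0.5q_X.
Solving the two reaction functions simultaneously: (1 − (−0.5)(−0.5))q_X = 39.6 − 0.5·38.1, so 0.75q_X = 20.55 and q_X = 27.4.
Then q_Z = 38.1 − 0.5·27.4 = 24.4.

27.4, 24.4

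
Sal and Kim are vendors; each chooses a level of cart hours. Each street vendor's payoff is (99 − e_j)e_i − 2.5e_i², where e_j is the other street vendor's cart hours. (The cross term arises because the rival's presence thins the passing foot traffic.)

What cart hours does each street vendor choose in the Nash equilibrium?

Sal's payoff is (99 − e_K)e_S − 2.5e_S².
∂π/∂e_S = 99 − e_K − 5e_S = 0, so e_S = 19.8 − 0.2e_K.
The game is symmetric, so in equilibrium e_K = e_S: the reaction function gives 1.2e_S = 19.8, hence e_S = 16.5.

16.5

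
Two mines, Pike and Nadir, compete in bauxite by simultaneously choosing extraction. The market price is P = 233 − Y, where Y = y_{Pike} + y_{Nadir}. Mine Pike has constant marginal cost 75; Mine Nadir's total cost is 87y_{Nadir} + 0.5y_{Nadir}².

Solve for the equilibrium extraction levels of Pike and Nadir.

65.6, 26.8

Mine Pike's profit: π = y_{Pike}(233 − (y_{Pike} + y_{Nadir})) − 75y_{Pike}.
∂π/∂y_{Pike} = 158 − 2y_{Pike} − y_{Nadir} = 0, so y_{Pike} = 79 − 0.5y_{Nadir}.
For Nadir: ∂π/∂y_{Nadir} = 146 − 3y_{Nadir} − y_{Pike} = 0 ⇒ y_{Nadir} = 146/3 − (1/3)y_{Pike}.
Plugging y_{Nadir} into Pike's best response: y_{Pike} = 79 − 0.5(146/3 − (1/3)y_{Pike}) ⇒ (5/6)y_{Pike} = 164/3, so y_{Pike} = 65.6.
Then y_{Nadir} = 146/3 − (1/3)·65.6 = 26.8.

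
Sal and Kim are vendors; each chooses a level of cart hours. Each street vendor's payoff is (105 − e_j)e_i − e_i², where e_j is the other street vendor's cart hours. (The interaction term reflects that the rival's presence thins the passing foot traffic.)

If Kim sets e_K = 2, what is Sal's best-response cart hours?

51.5

Sal's payoff is (105 − e_K)e_S − e_S².
∂π/∂e_S = 105 − e_K − 2e_S = 0, so e_S = 52.5 − 0.5e_K.
At e_K = 2: e_S = 52.5 − 0.5·2 = 51.5.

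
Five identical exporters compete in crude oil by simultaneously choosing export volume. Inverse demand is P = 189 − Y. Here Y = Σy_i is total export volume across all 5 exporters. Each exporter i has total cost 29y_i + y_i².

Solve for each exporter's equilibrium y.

20

A representative exporter's profit is π_i = y_i(189 − Y) − 29y_i − y_i², with Y = y_i + Σ_{j≠i} y_j.
First-order condition: 160 − 4y_i − Σ_{j≠i} y_j = 0.
In a symmetric equilibrium every exporter chooses the same y, so Σ_{j≠i} y_j = 4y. The condition becomes 160 − 8y = 0, giving y = 160/8 = 20.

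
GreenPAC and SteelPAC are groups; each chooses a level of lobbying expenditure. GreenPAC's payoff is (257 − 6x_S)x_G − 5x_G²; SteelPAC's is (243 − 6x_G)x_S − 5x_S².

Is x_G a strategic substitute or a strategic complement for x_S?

strategic substitutes

Expanding GreenPAC's payoff: 257x_G − 6x_Sx_G − 5x_G².
∂π/∂x_G = 257 − 6x_S − 10x_G = 0, so x_G = 25.7 − 0.6x_S.
The best-response slope dx_G/dx_S = −0.6 < 0: the reaction function is downward-sloping, so the choices are strategic substitutes.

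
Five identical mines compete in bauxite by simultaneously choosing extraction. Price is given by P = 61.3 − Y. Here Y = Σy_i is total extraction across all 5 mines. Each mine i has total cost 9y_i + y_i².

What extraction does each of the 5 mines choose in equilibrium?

6.5375

A representative mine's profit is π_i = y_i(61.3 − Y) − 9y_i − y_i², with Y = y_i + Σ_{j≠i} y_j.
First-order condition: 52.3 − 4y_i − Σ_{j≠i} y_j = 0.
Imposing symmetry (y_j = y for all j) turns Σ_{j≠i} y_j into 4y, so 52.3 = 8y and y = 6.5375.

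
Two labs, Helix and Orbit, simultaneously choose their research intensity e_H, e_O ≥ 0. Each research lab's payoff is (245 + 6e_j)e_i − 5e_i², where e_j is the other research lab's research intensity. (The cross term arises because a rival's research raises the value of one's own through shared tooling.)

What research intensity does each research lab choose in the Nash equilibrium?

61.25

Helix's payoff is (245 + 6e_O)e_H − 5e_H².
∂π/∂e_H = 245 + 6e_O − 10e_H = 0, so e_H = 24.5 + 0.6e_O.
By symmetry e_O = e_H; substituting into the reaction function, 0.4e_H = 24.5 and e_H = 61.25.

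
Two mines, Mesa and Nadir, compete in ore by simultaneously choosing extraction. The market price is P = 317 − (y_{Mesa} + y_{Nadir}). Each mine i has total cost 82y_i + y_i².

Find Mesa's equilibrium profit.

Mine Mesa's profit: π = y_{Mesa}(317 − (y_{Mesa} + y_{Nadir})) − 82y_{Mesa} − y_{Mesa}².
∂π/∂y_{Mesa} = 235 − 4y_{Mesa} − y_{Nadir} = 0, so y_{Mesa} = 58.75 − 0.25y_{Nadir}.
By symmetry y_{Nadir} = y_{Mesa}; substituting into the reaction function, 1.25y_{Mesa} = 58.75 and y_{Mesa} = 47.
Price P = 317 − 94 = 223.
Mesa's profit: (223 − 82)·47 − (47)² = 4418.

4418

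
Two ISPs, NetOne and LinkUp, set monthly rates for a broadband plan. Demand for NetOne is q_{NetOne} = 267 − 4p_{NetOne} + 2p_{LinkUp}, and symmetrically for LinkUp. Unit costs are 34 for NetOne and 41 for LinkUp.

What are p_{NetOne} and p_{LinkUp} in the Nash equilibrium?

NetOne's profit: π = (p_{NetOne} − 34)(267 − 4p_{NetOne} + 2p_{LinkUp}).
∂π/∂p_{NetOne} = 403 − 8p_{NetOne} + 2p_{LinkUp} = 0 ⇒ p_{NetOne} = 50.375 + 0.25p_{LinkUp}.
Similarly p_{LinkUp} = 53.875 + 0.25p_{NetOne}.
Plugging p_{LinkUp} into NetOne's best response: p_{NetOne} = 50.375 + 0.25(53.875 + 0.25p_{NetOne}) ⇒ 0.9375p_{NetOne} = 2043/32, so p_{NetOne} = 68.1.
Then p_{LinkUp} = 53.875 + 0.25·68.1 = 70.9.

68.1, 70.9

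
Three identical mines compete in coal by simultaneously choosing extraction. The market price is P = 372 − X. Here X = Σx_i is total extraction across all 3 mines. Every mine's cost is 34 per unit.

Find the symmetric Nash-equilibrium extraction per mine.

84.5

A representative mine's profit is π_i = x_i(372 − X) − 34x_i, with X = x_i + Σ_{j≠i} x_j.
First-order condition: 338 − 2x_i − Σ_{j≠i} x_j = 0.
In a symmetric equilibrium every mine chooses the same x, so Σ_{j≠i} x_j = 2x. The condition becomes 338 − 4x = 0, giving x = 338/4 = 84.5.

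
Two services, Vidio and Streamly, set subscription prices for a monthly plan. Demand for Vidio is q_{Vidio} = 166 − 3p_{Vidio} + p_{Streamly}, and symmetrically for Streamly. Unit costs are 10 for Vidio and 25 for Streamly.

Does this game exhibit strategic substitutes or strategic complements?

strategic complements

Vidio's profit: π = (p_{Vidio} − 10)(166 − 3p_{Vidio} + p_{Streamly}).
∂π/∂p_{Vidio} = 196 − 6p_{Vidio} + p_{Streamly} = 0 ⇒ p_{Vidio} = 98/3 + (1/6)p_{Streamly}.
The best-response slope dp_{Vidio}/dp_{Streamly} = 1/6 > 0: the reaction function is upward-sloping, so the choices are strategic complements.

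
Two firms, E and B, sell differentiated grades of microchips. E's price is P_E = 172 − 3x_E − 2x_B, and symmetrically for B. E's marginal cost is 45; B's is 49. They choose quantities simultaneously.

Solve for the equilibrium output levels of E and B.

Firm E's profit: π = x_E(172 − 3x_E − 2x_B) − 45x_E.
∂π/∂x_E = 127 − 6x_E − 2x_B = 0 ⇒ x_E = 127/6 − (1/3)x_B.
Similarly x_B = 20.5 − (1/3)x_E.
Substituting the second reaction function into the first: x_E = 127/6 − (1/3)(20.5 − (1/3)x_E), which gives (8/9)x_E = 43/3 ⇒ x_E = 16.125.
Then x_B = 20.5 − (1/3)·16.125 = 15.125.

16.125, 15.125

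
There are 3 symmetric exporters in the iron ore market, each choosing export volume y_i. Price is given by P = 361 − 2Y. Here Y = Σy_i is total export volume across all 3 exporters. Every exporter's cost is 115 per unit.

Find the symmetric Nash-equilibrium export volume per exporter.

30.75

A representative exporter's profit is π_i = y_i(361 − 2Y) − 115y_i, with Y = y_i + Σ_{j≠i} y_j.
First-order condition: 246 − 4y_i − 2Σ_{j≠i} y_j = 0.
With identical exporters, set every y_j = y: then 246 − 4y − 4y = 0, i.e. y = 246/8 = 30.75.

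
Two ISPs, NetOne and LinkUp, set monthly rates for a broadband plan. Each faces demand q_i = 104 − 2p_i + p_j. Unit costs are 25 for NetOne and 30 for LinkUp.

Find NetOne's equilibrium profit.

1458

NetOne's profit: π = (p_{NetOne} − 25)(104 − 2p_{NetOne} + p_{LinkUp}).
∂π/∂p_{NetOne} = 154 − 4p_{NetOne} + p_{LinkUp} = 0 ⇒ p_{NetOne} = 38.5 + 0.25p_{LinkUp}.
Similarly p_{LinkUp} = 41 + 0.25p_{NetOne}.
Substituting the second reaction function into the first: p_{NetOne} = 38.5 + 0.25(41 + 0.25p_{NetOne}), which gives 0.9375p_{NetOne} = 48.75 ⇒ p_{NetOne} = 52.
Then p_{LinkUp} = 41 + 0.25·52 = 54.
q_{NetOne} = 104 − 2·52 + 54 = 54.
Profit = (52 − 25)·54 = 1458.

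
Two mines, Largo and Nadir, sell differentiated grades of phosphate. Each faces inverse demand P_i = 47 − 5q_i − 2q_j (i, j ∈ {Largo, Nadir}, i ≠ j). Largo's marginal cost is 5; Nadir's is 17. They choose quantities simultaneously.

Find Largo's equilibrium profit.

70.3125

Mine Largo's profit: π = q_{Largo}(47 − 5q_{Largo} − 2q_{Nadir}) − 5q_{Largo}.
∂π/∂q_{Largo} = 42 − 10q_{Largo} − 2q_{Nadir} = 0 ⇒ q_{Largo} = 4.2 − 0.2q_{Nadir}.
Similarly q_{Nadir} = 3 − 0.2q_{Largo}.
Solving the two reaction functions simultaneously: (1 − (−0.2)(−0.2))q_{Largo} = 4.2 − 0.2·3, so 0.96q_{Largo} = 3.6 and q_{Largo} = 3.75.
Then q_{Nadir} = 3 − 0.2·3.75 = 2.25.
P_{Largo} = 47 − 5·3.75 − 2·2.25 = 23.75.
Profit = (23.75 − 5)·3.75 = 70.3125.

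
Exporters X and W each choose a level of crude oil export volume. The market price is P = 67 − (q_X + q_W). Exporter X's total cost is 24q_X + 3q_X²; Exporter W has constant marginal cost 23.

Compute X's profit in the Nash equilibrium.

Exporter X's profit: π = q_X(67 − (q_X + q_W)) − 24q_X − 3q_X².
∂π/∂q_X = 43 − 8q_X − q_W = 0, so q_X = 5.375 − 0.125q_W.
For W: ∂π/∂q_W = 44 − 2q_W − q_X = 0 ⇒ q_W = 22 − 0.5q_X.
Solving the two reaction functions simultaneously: (1 − (−0.125)(−0.5))q_X = 5.375 − 0.125·22, so 0.9375q_X = 2.625 and q_X = 2.8.
Then q_W = 22 − 0.5·2.8 = 20.6.
Price P = 67 − 23.4 = 43.6.
X's profit: (43.6 − 24)·2.8 − 3(2.8)² = 31.36.

31.36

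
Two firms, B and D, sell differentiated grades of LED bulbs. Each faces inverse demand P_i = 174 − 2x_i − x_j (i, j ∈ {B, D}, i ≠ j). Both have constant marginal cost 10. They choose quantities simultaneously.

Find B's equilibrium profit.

2151.68

Firm B's profit: π = x_B(174 − 2x_B − x_D) − 10x_B.
∂π/∂x_B = 164 − 4x_B − x_D = 0 ⇒ x_B = 41 − 0.25x_D.
By symmetry x_D = x_B; substituting into the reaction function, 1.25x_B = 41 and x_B = 32.8.
P_B = 174 − 2·32.8 − 32.8 = 75.6.
Profit = (75.6 − 10)·32.8 = 2151.68.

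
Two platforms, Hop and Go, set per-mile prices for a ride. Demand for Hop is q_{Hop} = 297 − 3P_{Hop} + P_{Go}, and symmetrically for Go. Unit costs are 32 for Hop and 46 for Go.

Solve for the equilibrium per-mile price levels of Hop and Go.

Hop's profit: π = (P_{Hop} − 32)(297 − 3P_{Hop} + P_{Go}).
∂π/∂P_{Hop} = 393 − 6P_{Hop} + P_{Go} = 0 ⇒ P_{Hop} = 65.5 + (1/6)P_{Go}.
Similarly P_{Go} = 72.5 + (1/6)P_{Hop}.
Substituting the second reaction function into the first: P_{Hop} = 65.5 + (1/6)(72.5 + (1/6)P_{Hop}), which gives (35/36)P_{Hop} = 931/12 ⇒ P_{Hop} = 79.8.
Then P_{Go} = 72.5 + (1/6)·79.8 = 85.8.

79.8, 85.8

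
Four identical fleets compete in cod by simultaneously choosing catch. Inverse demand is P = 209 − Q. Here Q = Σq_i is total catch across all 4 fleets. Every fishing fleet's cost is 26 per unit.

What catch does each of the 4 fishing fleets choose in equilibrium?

36.6

A representative fishing fleet's profit is π_i = q_i(209 − Q) − 26q_i, with Q = q_i + Σ_{j≠i} q_j.
First-order condition: 183 − 2q_i − Σ_{j≠i} q_j = 0.
Imposing symmetry (q_j = q for all j) turns Σ_{j≠i} q_j into 3q, so 183 = 5q and q = 36.6.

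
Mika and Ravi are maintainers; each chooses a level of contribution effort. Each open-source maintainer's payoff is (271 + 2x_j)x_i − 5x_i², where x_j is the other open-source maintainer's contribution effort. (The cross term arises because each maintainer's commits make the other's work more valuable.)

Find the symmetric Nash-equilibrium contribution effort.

Mika's payoff is (271 + 2x_R)x_M − 5x_M².
∂π/∂x_M = 271 + 2x_R − 10x_M = 0, so x_M = 27.1 + 0.2x_R.
Setting x_M = x_R in the reaction function: x_M = 27.1 + 0.2x_M, so x_M = 27.1 / 0.8 = 33.875.

33.875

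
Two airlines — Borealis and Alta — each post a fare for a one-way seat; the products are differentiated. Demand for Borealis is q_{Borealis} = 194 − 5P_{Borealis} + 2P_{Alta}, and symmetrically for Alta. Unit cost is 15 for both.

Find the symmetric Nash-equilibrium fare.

Borealis's profit: π = (P_{Borealis} − 15)(194 − 5P_{Borealis} + 2P_{Alta}).
∂π/∂P_{Borealis} = 269 − 10P_{Borealis} + 2P_{Alta} = 0 ⇒ P_{Borealis} = 26.9 + 0.2P_{Alta}.
By symmetry P_{Alta} = P_{Borealis}; substituting into the reaction function, 0.8P_{Borealis} = 26.9 and P_{Borealis} = 33.625.

33.625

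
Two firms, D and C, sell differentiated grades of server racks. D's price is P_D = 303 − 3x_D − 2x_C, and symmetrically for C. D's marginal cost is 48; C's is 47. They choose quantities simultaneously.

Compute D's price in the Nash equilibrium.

Firm D's profit: π = x_D(303 − 3x_D − 2x_C) − 48x_D.
∂π/∂x_D = 255 − 6x_D − 2x_C = 0 ⇒ x_D = 42.5 − (1/3)x_C.
Similarly x_C = 128/3 − (1/3)x_D.
Substituting the second reaction function into the first: x_D = 42.5 − (1/3)(128/3 − (1/3)x_D), which gives (8/9)x_D = 509/18 ⇒ x_D = 31.8125.
Then x_C = 128/3 − (1/3)·31.8125 = 32.0625.
P_D = 303 − 3·31.8125 − 2·32.0625 = 143.4375.

143.4375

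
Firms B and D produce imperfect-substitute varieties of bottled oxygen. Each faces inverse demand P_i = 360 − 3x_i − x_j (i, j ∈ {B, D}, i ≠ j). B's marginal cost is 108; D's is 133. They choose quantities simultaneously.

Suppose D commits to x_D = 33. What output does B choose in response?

36.5

Firm B's profit: π = x_B(360 − 3x_B − x_D) − 108x_B.
∂π/∂x_B = 252 − 6x_B − x_D = 0 ⇒ x_B = 42 − (1/6)x_D.
At x_D = 33: x_B = 42 − (1/6)·33 = 36.5.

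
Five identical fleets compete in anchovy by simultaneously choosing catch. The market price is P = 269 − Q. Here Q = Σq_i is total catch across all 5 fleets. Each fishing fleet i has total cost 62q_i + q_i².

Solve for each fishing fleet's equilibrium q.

A representative fishing fleet's profit is π_i = q_i(269 − Q) − 62q_i − q_i², with Q = q_i + Σ_{j≠i} q_j.
First-order condition: 207 − 4q_i − Σ_{j≠i} q_j = 0.
In a symmetric equilibrium every fishing fleet chooses the same q, so Σ_{j≠i} q_j = 4q. The condition becomes 207 − 8q = 0, giving q = 207/8 = 25.875.

25.875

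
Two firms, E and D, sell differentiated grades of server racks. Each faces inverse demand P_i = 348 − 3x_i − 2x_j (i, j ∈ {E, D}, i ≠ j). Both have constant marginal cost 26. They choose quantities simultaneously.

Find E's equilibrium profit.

Firm E's profit: π = x_E(348 − 3x_E − 2x_D) − 26x_E.
∂π/∂x_E = 322 − 6x_E − 2x_D = 0 ⇒ x_E = 161/3 − (1/3)x_D.
By symmetry x_D = x_E; substituting into the reaction function, (4/3)x_E = 161/3 and x_E = 40.25.
P_E = 348 − 3·40.25 − 2·40.25 = 146.75.
Profit = (146.75 − 26)·40.25 = 4860.1875.

4860.1875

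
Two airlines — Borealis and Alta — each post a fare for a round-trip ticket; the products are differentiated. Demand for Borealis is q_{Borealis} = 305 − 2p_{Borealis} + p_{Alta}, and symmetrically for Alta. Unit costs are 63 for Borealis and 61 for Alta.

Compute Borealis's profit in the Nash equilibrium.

12928.32

Borealis's profit: π = (p_{Borealis} − 63)(305 − 2p_{Borealis} + p_{Alta}).
∂π/∂p_{Borealis} = 431 − 4p_{Borealis} + p_{Alta} = 0 ⇒ p_{Borealis} = 107.75 + 0.25p_{Alta}.
Similarly p_{Alta} = 106.75 + 0.25p_{Borealis}.
Substituting the second reaction function into the first: p_{Borealis} = 107.75 + 0.25(106.75 + 0.25p_{Borealis}), which gives 0.9375p_{Borealis} = 134.4375 ⇒ p_{Borealis} = 143.4.
Then p_{Alta} = 106.75 + 0.25·143.4 = 142.6.
q_{Borealis} = 305 − 2·143.4 + 142.6 = 160.8.
Profit = (143.4 − 63)·160.8 = 12928.32.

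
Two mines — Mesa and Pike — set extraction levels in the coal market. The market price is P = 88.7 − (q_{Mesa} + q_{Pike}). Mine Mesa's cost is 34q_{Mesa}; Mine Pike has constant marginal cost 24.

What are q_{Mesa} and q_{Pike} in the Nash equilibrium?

14.9, 24.9

Mine Mesa's profit: π = q_{Mesa}(88.7 − (q_{Mesa} + q_{Pike})) − 34q_{Mesa}.
∂π/∂q_{Mesa} = 54.7 − 2q_{Mesa} − q_{Pike} = 0, so q_{Mesa} = 27.35 − 0.5q_{Pike}.
By the same steps for Pike: q_{Pike} = 32.35 − 0.5q_{Mesa}.
Solving the two reaction functions simultaneously: (1 − (−0.5)(−0.5))q_{Mesa} = 27.35 − 0.5·32.35, so 0.75q_{Mesa} = 11.175 and q_{Mesa} = 14.9.
Then q_{Pike} = 32.35 − 0.5·14.9 = 24.9.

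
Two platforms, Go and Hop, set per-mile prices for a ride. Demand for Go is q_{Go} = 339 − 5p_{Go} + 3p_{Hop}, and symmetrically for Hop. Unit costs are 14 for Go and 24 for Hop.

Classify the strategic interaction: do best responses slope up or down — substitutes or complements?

strategic complements

Go's profit: π = (p_{Go} − 14)(339 − 5p_{Go} + 3p_{Hop}).
∂π/∂p_{Go} = 409 − 10p_{Go} + 3p_{Hop} = 0 ⇒ p_{Go} = 40.9 + 0.3p_{Hop}.
The best-response slope dp_{Go}/dp_{Hop} = 0.3 > 0: the reaction function is upward-sloping, so the choices are strategic complements.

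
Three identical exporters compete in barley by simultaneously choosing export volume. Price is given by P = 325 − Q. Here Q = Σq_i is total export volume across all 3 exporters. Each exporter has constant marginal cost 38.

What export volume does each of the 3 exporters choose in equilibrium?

71.75

A representative exporter's profit is π_i = q_i(325 − Q) − 38q_i, with Q = q_i + Σ_{j≠i} q_j.
First-order condition: 287 − 2q_i − Σ_{j≠i} q_j = 0.
With identical exporters, set every q_j = q: then 287 − 2q − 2q = 0, i.e. q = 287/4 = 71.75.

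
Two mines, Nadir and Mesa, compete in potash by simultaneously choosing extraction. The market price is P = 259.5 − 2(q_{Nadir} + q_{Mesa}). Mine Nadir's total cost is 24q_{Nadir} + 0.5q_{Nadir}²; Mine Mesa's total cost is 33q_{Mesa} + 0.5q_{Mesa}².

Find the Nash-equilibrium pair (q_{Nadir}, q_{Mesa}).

34.5, 31.5

Mine Nadir's profit: π = q_{Nadir}(259.5 − 2(q_{Nadir} + q_{Mesa})) − 24q_{Nadir} − 0.5q_{Nadir}².
∂π/∂q_{Nadir} = 235.5 − 5q_{Nadir} − 2q_{Mesa} = 0, so q_{Nadir} = 47.1 − 0.4q_{Mesa}.
By the same steps for Mesa: q_{Mesa} = 45.3 − 0.4q_{Nadir}.
Solving the two reaction functions simultaneously: (1 − (−0.4)(−0.4))q_{Nadir} = 47.1 − 0.4·45.3, so 0.84q_{Nadir} = 28.98 and q_{Nadir} = 34.5.
Then q_{Mesa} = 45.3 − 0.4·34.5 = 31.5.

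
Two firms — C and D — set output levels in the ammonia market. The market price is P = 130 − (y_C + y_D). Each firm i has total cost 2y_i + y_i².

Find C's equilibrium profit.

Firm C's profit: π = y_C(130 − (y_C + y_D)) − 2y_C − y_C².
∂π/∂y_C = 128 − 4y_C − y_D = 0, so y_C = 32 − 0.25y_D.
Setting y_C = y_D in the reaction function: y_C = 32 − 0.25y_C, so y_C = 32 / 1.25 = 25.6.
Price P = 130 − 51.2 = 78.8.
C's profit: (78.8 − 2)·25.6 − (25.6)² = 1310.72.

1310.72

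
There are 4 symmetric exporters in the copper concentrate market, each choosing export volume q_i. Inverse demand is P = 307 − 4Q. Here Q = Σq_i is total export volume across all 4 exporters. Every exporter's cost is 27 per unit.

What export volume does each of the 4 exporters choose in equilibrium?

A representative exporter's profit is π_i = q_i(307 − 4Q) − 27q_i, with Q = q_i + Σ_{j≠i} q_j.
First-order condition: 280 − 8q_i − 4Σ_{j≠i} q_j = 0.
In a symmetric equilibrium every exporter chooses the same q, so Σ_{j≠i} q_j = 3q. The condition becomes 280 − 20q = 0, giving q = 280/20 = 14.

14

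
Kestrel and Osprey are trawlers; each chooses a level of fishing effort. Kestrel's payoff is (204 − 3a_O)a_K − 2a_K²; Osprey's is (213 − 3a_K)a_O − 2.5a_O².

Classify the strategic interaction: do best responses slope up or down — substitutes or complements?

strategic substitutes

Expanding Kestrel's payoff: 204a_K − 3a_Oa_K − 2a_K².
∂π/∂a_K = 204 − 3a_O − 4a_K = 0, so a_K = 51 − 0.75a_O.
The best-response slope da_K/da_O = −0.75 < 0: the reaction function is downward-sloping, so the choices are strategic substitutes.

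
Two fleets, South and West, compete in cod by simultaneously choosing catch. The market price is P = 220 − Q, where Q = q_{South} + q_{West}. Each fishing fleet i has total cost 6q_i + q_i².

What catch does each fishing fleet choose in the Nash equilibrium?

42.8

Fishing fleet South's profit: π = q_{South}(220 − (q_{South} + q_{West})) − 6q_{South} − q_{South}².
∂π/∂q_{South} = 214 − 4q_{South} − q_{West} = 0, so q_{South} = 53.5 − 0.25q_{West}.
The game is symmetric, so in equilibrium q_{West} = q_{South}: the reaction function gives 1.25q_{South} = 53.5, hence q_{South} = 42.8.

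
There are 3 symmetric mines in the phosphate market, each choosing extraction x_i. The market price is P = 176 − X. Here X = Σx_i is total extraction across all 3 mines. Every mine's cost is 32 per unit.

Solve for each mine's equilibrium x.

A representative mine's profit is π_i = x_i(176 − X) − 32x_i, with X = x_i + Σ_{j≠i} x_j.
First-order condition: 144 − 2x_i − Σ_{j≠i} x_j = 0.
In a symmetric equilibrium every mine chooses the same x, so Σ_{j≠i} x_j = 2x. The condition becomes 144 − 4x = 0, giving x = 144/4 = 36.

36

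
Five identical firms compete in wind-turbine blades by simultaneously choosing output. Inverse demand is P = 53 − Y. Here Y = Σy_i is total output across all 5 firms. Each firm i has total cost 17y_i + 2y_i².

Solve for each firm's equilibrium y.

3.6

A representative firm's profit is π_i = y_i(53 − Y) − 17y_i − 2y_i², with Y = y_i + Σ_{j≠i} y_j.
First-order condition: 36 − 6y_i − Σ_{j≠i} y_j = 0.
Imposing symmetry (y_j = y for all j) turns Σ_{j≠i} y_j into 4y, so 36 = 10y and y = 3.6.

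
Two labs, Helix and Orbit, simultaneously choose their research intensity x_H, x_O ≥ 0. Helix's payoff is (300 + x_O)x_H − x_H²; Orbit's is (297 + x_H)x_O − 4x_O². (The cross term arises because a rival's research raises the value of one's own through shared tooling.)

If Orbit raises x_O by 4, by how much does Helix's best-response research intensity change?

Expanding Helix's payoff: 300x_H + x_Ox_H − x_H².
∂π/∂x_H = 300 + x_O − 2x_H = 0, so x_H = 150 + 0.5x_O.
The reaction-function slope is 0.5, so a 4-unit rise in x_O moves x_H by 0.5 × 4 = 2. Helix's best response rises — the actions are strategic complements.

2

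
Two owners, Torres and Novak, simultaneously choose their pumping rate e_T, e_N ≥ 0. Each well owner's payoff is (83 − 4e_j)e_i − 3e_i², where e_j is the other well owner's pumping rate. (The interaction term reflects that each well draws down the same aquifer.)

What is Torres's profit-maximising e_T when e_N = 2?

12.5

Torres's payoff is (83 − 4e_N)e_T − 3e_T².
∂π/∂e_T = 83 − 4e_N − 6e_T = 0, so e_T = 83/6 − (2/3)e_N.
At e_N = 2: e_T = 83/6 − (2/3)·2 = 12.5.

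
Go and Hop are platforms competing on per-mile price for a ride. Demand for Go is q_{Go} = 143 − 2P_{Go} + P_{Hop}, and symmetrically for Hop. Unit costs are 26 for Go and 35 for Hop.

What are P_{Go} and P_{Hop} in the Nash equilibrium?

66.2, 69.8

Go's profit: π = (P_{Go} − 26)(143 − 2P_{Go} + P_{Hop}).
∂π/∂P_{Go} = 195 − 4P_{Go} + P_{Hop} = 0 ⇒ P_{Go} = 48.75 + 0.25P_{Hop}.
Similarly P_{Hop} = 53.25 + 0.25P_{Go}.
Plugging P_{Hop} into Go's best response: P_{Go} = 48.75 + 0.25(53.25 + 0.25P_{Go}) ⇒ 0.9375P_{Go} = 62.0625, so P_{Go} = 66.2.
Then P_{Hop} = 53.25 + 0.25·66.2 = 69.8.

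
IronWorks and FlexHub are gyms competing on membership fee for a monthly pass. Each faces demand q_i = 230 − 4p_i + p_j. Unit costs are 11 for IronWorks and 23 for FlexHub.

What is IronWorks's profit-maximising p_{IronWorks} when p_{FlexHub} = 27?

37.625

IronWorks's profit: π = (p_{IronWorks} − 11)(230 − 4p_{IronWorks} + p_{FlexHub}).
∂π/∂p_{IronWorks} = 274 − 8p_{IronWorks} + p_{FlexHub} = 0 ⇒ p_{IronWorks} = 34.25 + 0.125p_{FlexHub}.
At p_{FlexHub} = 27: p_{IronWorks} = 34.25 + 0.125·27 = 37.625.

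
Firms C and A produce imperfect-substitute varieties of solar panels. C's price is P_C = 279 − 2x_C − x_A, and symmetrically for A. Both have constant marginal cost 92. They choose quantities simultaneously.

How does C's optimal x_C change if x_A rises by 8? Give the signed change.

Firm C's profit: π = x_C(279 − 2x_C − x_A) − 92x_C.
∂π/∂x_C = 187 − 4x_C − x_A = 0 ⇒ x_C = 46.75 − 0.25x_A.
The reaction-function slope is −0.25, so an 8-unit rise in x_A moves x_C by −0.25 × 8 = −2. C's best response falls — the actions are strategic substitutes.

-2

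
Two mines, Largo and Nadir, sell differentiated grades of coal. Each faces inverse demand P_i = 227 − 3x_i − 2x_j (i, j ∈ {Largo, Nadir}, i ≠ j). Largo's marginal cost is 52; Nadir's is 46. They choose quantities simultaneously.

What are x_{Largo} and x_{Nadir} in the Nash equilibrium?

21.5, 23

Mine Largo's profit: π = x_{Largo}(227 − 3x_{Largo} − 2x_{Nadir}) − 52x_{Largo}.
∂π/∂x_{Largo} = 175 − 6x_{Largo} − 2x_{Nadir} = 0 ⇒ x_{Largo} = 175/6 − (1/3)x_{Nadir}.
Similarly x_{Nadir} = 181/6 − (1/3)x_{Largo}.
Plugging x_{Nadir} into Largo's best response: x_{Largo} = 175/6 − (1/3)(181/6 − (1/3)x_{Largo}) ⇒ (8/9)x_{Largo} = 172/9, so x_{Largo} = 21.5.
Then x_{Nadir} = 181/6 − (1/3)·21.5 = 23.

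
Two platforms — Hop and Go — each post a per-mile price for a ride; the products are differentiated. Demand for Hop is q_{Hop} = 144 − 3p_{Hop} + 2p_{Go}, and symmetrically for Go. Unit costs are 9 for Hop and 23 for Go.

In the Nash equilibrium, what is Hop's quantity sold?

109.125

Hop's profit: π = (p_{Hop} − 9)(144 − 3p_{Hop} + 2p_{Go}).
∂π/∂p_{Hop} = 171 − 6p_{Hop} + 2p_{Go} = 0 ⇒ p_{Hop} = 28.5 + (1/3)p_{Go}.
Similarly p_{Go} = 35.5 + (1/3)p_{Hop}.
Solving the two reaction functions simultaneously: (1 − (1/3)(1/3))p_{Hop} = 28.5 + (1/3)·35.5, so (8/9)p_{Hop} = 121/3 and p_{Hop} = 45.375.
Then p_{Go} = 35.5 + (1/3)·45.375 = 50.625.
q_{Hop} = 144 − 3·45.375 + 2·50.625 = 109.125.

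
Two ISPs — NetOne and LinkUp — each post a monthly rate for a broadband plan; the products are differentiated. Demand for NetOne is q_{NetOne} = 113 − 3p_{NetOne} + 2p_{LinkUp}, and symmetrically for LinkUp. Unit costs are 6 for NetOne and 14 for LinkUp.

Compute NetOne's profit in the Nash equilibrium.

NetOne's profit: π = (p_{NetOne} − 6)(113 − 3p_{NetOne} + 2p_{LinkUp}).
∂π/∂p_{NetOne} = 131 − 6p_{NetOne} + 2p_{LinkUp} = 0 ⇒ p_{NetOne} = 131/6 + (1/3)p_{LinkUp}.
Similarly p_{LinkUp} = 155/6 + (1/3)p_{NetOne}.
Solving the two reaction functions simultaneously: (1 − (1/3)(1/3))p_{NetOne} = 131/6 + (1/3)·(155/6), so (8/9)p_{NetOne} = 274/9 and p_{NetOne} = 34.25.
Then p_{LinkUp} = 155/6 + (1/3)·34.25 = 37.25.
q_{NetOne} = 113 − 3·34.25 + 2·37.25 = 84.75.
Profit = (34.25 − 6)·84.75 = 2394.1875.

2394.1875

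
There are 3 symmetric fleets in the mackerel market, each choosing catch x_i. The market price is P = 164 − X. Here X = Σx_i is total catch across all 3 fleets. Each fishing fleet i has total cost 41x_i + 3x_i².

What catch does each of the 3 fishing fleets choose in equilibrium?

12.3

A representative fishing fleet's profit is π_i = x_i(164 − X) − 41x_i − 3x_i², with X = x_i + Σ_{j≠i} x_j.
First-order condition: 123 − 8x_i − Σ_{j≠i} x_j = 0.
With identical fishing fleets, set every x_j = x: then 123 − 8x − 2x = 0, i.e. x = 123/10 = 12.3.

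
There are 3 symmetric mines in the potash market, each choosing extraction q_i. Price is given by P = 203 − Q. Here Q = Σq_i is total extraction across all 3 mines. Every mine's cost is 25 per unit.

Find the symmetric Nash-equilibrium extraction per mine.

A representative mine's profit is π_i = q_i(203 − Q) − 25q_i, with Q = q_i + Σ_{j≠i} q_j.
First-order condition: 178 − 2q_i − Σ_{j≠i} q_j = 0.
In a symmetric equilibrium every mine chooses the same q, so Σ_{j≠i} q_j = 2q. The condition becomes 178 − 4q = 0, giving q = 178/4 = 44.5.

44.5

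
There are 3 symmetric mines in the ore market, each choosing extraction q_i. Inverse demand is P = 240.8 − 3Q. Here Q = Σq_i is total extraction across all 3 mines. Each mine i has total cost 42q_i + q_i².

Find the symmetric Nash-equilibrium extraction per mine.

14.2

A representative mine's profit is π_i = q_i(240.8 − 3Q) − 42q_i − q_i², with Q = q_i + Σ_{j≠i} q_j.
First-order condition: 198.8 − 8q_i − 3Σ_{j≠i} q_j = 0.
Imposing symmetry (q_j = q for all j) turns Σ_{j≠i} q_j into 2q, so 198.8 = 14q and q = 14.2.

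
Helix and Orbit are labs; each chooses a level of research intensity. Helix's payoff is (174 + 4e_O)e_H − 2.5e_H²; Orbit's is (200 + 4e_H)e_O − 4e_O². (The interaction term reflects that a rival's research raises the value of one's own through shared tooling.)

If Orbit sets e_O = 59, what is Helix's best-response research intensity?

Expanding Helix's payoff: 174e_H + 4e_Oe_H − 2.5e_H².
∂π/∂e_H = 174 + 4e_O − 5e_H = 0, so e_H = 34.8 + 0.8e_O.
At e_O = 59: e_H = 34.8 + 0.8·59 = 82.

82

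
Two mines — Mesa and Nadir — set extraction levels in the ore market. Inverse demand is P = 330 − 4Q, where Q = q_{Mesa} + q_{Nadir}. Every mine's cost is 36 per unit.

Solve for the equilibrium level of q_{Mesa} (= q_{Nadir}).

24.5

Mine Mesa's profit: π = q_{Mesa}(330 − 4(q_{Mesa} + q_{Nadir})) − 36q_{Mesa}.
∂π/∂q_{Mesa} = 294 − 8q_{Mesa} − 4q_{Nadir} = 0, so q_{Mesa} = 36.75 − 0.5q_{Nadir}.
By symmetry q_{Nadir} = q_{Mesa}; substituting into the reaction function, 1.5q_{Mesa} = 36.75 and q_{Mesa} = 24.5.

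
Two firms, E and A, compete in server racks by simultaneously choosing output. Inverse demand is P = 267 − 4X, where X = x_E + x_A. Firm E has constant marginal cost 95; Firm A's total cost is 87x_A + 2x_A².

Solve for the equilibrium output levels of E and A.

16.8, 9.4

Firm E's profit: π = x_E(267 − 4(x_E + x_A)) − 95x_E.
∂π/∂x_E = 172 − 8x_E − 4x_A = 0, so x_E = 21.5 − 0.5x_A.
For A: ∂π/∂x_A = 180 − 12x_A − 4x_E = 0 ⇒ x_A = 15 − (1/3)x_E.
Substituting the second reaction function into the first: x_E = 21.5 − 0.5(15 − (1/3)x_E), which gives (5/6)x_E = 14 ⇒ x_E = 16.8.
Then x_A = 15 − (1/3)·16.8 = 9.4.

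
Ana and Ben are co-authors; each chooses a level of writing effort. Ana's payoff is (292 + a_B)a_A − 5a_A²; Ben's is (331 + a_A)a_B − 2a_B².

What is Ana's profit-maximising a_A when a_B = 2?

29.4

Expanding Ana's payoff: 292a_A + a_Ba_A − 5a_A².
∂π/∂a_A = 292 + a_B − 10a_A = 0, so a_A = 29.2 + 0.1a_B.
At a_B = 2: a_A = 29.2 + 0.1·2 = 29.4.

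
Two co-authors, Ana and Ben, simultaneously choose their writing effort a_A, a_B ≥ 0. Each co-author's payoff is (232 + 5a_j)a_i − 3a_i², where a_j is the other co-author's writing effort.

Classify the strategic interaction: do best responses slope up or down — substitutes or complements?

strategic complements

Ana's payoff is (232 + 5a_B)a_A − 3a_A².
∂π/∂a_A = 232 + 5a_B − 6a_A = 0, so a_A = 116/3 + (5/6)a_B.
The best-response slope da_A/da_B = 5/6 > 0: the reaction function is upward-sloping, so the choices are strategic complements.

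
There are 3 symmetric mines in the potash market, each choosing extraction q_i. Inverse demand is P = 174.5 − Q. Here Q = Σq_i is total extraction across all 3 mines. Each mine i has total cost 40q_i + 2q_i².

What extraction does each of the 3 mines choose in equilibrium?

16.8125

A representative mine's profit is π_i = q_i(174.5 − Q) − 40q_i − 2q_i², with Q = q_i + Σ_{j≠i} q_j.
First-order condition: 134.5 − 6q_i − Σ_{j≠i} q_j = 0.
With identical mines, set every q_j = q: then 134.5 − 6q − 2q = 0, i.e. q = 134.5/8 = 16.8125.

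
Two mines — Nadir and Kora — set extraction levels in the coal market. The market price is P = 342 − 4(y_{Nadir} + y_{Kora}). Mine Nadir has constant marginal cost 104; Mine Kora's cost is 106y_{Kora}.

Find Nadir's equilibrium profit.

1600

Mine Nadir's profit: π = y_{Nadir}(342 − 4(y_{Nadir} + y_{Kora})) − 104y_{Nadir}.
∂π/∂y_{Nadir} = 238 − 8y_{Nadir} − 4y_{Kora} = 0, so y_{Nadir} = 29.75 − 0.5y_{Kora}.
By the same steps for Kora: y_{Kora} = 29.5 − 0.5y_{Nadir}.
Solving the two reaction functions simultaneously: (1 − (−0.5)(−0.5))y_{Nadir} = 29.75 − 0.5·29.5, so 0.75y_{Nadir} = 15 and y_{Nadir} = 20.
Then y_{Kora} = 29.5 − 0.5·20 = 19.5.
Price P = 342 − 4·39.5 = 184.
Nadir's profit: (184 − 104)·20 = 1600.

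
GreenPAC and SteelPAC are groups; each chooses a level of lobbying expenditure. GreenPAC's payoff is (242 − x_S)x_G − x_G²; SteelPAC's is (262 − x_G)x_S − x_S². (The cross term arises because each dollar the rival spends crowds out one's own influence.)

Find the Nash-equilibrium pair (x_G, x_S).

Expanding GreenPAC's payoff: 242x_G − x_Sx_G − x_G².
∂π/∂x_G = 242 − x_S − 2x_G = 0, so x_G = 121 − 0.5x_S.
Likewise for SteelPAC: x_S = 131 − 0.5x_G.
Solving the two reaction functions simultaneously: (1 − (−0.5)(−0.5))x_G = 121 − 0.5·131, so 0.75x_G = 55.5 and x_G = 74.
Then x_S = 131 − 0.5·74 = 94.

74, 94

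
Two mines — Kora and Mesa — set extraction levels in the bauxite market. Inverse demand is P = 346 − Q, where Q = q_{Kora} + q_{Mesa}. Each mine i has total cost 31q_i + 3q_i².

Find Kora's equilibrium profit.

4900

Mine Kora's profit: π = q_{Kora}(346 − (q_{Kora} + q_{Mesa})) − 31q_{Kora} − 3q_{Kora}².
∂π/∂q_{Kora} = 315 − 8q_{Kora} − q_{Mesa} = 0, so q_{Kora} = 39.375 − 0.125q_{Mesa}.
By symmetry q_{Mesa} = q_{Kora}; substituting into the reaction function, 1.125q_{Kora} = 39.375 and q_{Kora} = 35.
Price P = 346 − 70 = 276.
Kora's profit: (276 − 31)·35 − 3(35)² = 4900.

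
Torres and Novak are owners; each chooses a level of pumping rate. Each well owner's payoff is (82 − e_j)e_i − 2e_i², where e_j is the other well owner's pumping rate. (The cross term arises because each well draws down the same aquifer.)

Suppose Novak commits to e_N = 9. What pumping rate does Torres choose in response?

Torres's payoff is (82 − e_N)e_T − 2e_T².
∂π/∂e_T = 82 − e_N − 4e_T = 0, so e_T = 20.5 − 0.25e_N.
At e_N = 9: e_T = 20.5 − 0.25·9 = 18.25.

18.25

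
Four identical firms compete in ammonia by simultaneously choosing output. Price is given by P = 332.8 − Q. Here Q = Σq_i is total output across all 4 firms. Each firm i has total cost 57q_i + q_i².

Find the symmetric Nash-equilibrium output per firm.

A representative firm's profit is π_i = q_i(332.8 − Q) − 57q_i − q_i², with Q = q_i + Σ_{j≠i} q_j.
First-order condition: 275.8 − 4q_i − Σ_{j≠i} q_j = 0.
Imposing symmetry (q_j = q for all j) turns Σ_{j≠i} q_j into 3q, so 275.8 = 7q and q = 39.4.

39.4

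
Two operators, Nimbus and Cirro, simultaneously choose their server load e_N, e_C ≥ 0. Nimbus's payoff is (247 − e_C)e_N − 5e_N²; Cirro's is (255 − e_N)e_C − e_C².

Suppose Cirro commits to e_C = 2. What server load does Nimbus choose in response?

Expanding Nimbus's payoff: 247e_N − e_Ce_N − 5e_N².
∂π/∂e_N = 247 − e_C − 10e_N = 0, so e_N = 24.7 − 0.1e_C.
At e_C = 2: e_N = 24.7 − 0.1·2 = 24.5.

24.5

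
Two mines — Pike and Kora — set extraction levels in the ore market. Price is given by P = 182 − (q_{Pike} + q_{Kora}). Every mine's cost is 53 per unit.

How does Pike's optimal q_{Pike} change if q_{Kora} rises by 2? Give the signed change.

Mine Pike's profit: π = q_{Pike}(182 − (q_{Pike} + q_{Kora})) − 53q_{Pike}.
∂π/∂q_{Pike} = 129 − 2q_{Pike} − q_{Kora} = 0, so q_{Pike} = 64.5 − 0.5q_{Kora}.
The reaction-function slope is −0.5, so a 2-unit rise in q_{Kora} moves q_{Pike} by −0.5 × 2 = −1. Pike's best response falls — the actions are strategic substitutes.

-1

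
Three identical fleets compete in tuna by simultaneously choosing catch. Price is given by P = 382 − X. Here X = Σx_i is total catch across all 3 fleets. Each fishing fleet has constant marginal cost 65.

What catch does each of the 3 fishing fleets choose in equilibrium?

79.25

A representative fishing fleet's profit is π_i = x_i(382 − X) − 65x_i, with X = x_i + Σ_{j≠i} x_j.
First-order condition: 317 − 2x_i − Σ_{j≠i} x_j = 0.
With identical fishing fleets, set every x_j = x: then 317 − 2x − 2x = 0, i.e. x = 317/4 = 79.25.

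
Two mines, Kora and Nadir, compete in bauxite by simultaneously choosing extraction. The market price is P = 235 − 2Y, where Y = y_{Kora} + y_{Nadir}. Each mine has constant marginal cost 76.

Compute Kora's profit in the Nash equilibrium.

Mine Kora's profit: π = y_{Kora}(235 − 2(y_{Kora} + y_{Nadir})) − 76y_{Kora}.
∂π/∂y_{Kora} = 159 − 4y_{Kora} − 2y_{Nadir} = 0, so y_{Kora} = 39.75 − 0.5y_{Nadir}.
Setting y_{Kora} = y_{Nadir} in the reaction function: y_{Kora} = 39.75 − 0.5y_{Kora}, so y_{Kora} = 39.75 / 1.5 = 26.5.
Price P = 235 − 2·53 = 129.
Kora's profit: (129 − 76)·26.5 = 1404.5.

1404.5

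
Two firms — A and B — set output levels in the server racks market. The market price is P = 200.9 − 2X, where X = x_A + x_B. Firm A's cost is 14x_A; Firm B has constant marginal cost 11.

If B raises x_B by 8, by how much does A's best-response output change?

Firm A's profit: π = x_A(200.9 − 2(x_A + x_B)) − 14x_A.
∂π/∂x_A = 186.9 − 4x_A − 2x_B = 0, so x_A = 46.725 − 0.5x_B.
The reaction-function slope is −0.5, so an 8-unit rise in x_B moves x_A by −0.5 × 8 = −4. A's best response falls — the actions are strategic substitutes.

-4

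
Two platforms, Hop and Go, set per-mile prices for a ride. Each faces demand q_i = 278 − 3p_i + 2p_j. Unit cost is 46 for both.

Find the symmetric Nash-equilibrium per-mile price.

Hop's profit: π = (p_{Hop} − 46)(278 − 3p_{Hop} + 2p_{Go}).
∂π/∂p_{Hop} = 416 − 6p_{Hop} + 2p_{Go} = 0 ⇒ p_{Hop} = 208/3 + (1/3)p_{Go}.
By symmetry p_{Go} = p_{Hop}; substituting into the reaction function, (2/3)p_{Hop} = 208/3 and p_{Hop} = 104.

104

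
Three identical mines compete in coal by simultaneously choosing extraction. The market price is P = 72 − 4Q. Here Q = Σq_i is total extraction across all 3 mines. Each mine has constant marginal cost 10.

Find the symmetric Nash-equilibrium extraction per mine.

A representative mine's profit is π_i = q_i(72 − 4Q) − 10q_i, with Q = q_i + Σ_{j≠i} q_j.
First-order condition: 62 − 8q_i − 4Σ_{j≠i} q_j = 0.
In a symmetric equilibrium every mine chooses the same q, so Σ_{j≠i} q_j = 2q. The condition becomes 62 − 16q = 0, giving q = 62/16 = 3.875.

3.875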